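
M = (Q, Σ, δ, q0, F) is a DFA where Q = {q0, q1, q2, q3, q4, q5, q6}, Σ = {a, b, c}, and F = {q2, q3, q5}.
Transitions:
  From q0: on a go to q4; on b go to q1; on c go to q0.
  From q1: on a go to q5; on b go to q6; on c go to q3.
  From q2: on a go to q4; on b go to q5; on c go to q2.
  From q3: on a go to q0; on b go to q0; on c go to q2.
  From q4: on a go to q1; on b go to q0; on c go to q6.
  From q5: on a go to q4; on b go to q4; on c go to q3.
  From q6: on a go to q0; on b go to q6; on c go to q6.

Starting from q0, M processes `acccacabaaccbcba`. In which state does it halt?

q0 --a--> q4
q4 --c--> q6
q6 --c--> q6
q6 --c--> q6
q6 --a--> q0
q0 --c--> q0
q0 --a--> q4
q4 --b--> q0
q0 --a--> q4
q4 --a--> q1
q1 --c--> q3
q3 --c--> q2
q2 --b--> q5
q5 --c--> q3
q3 --b--> q0
q0 --a--> q4

q4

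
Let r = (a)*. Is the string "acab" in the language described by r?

no

acab cannot be split into zero or more pieces each matching a.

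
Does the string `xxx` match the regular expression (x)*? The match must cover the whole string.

Split into 3 pieces x · x · x; each matches x.

yes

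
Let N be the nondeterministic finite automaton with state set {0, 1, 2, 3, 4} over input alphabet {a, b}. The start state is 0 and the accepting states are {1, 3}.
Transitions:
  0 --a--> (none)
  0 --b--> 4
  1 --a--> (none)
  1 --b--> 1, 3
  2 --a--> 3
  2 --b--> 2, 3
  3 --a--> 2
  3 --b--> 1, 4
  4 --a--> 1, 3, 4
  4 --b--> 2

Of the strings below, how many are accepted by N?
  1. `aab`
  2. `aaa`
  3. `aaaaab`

`aab`: rejected
`aaa`: rejected
`aaaaab`: rejected

0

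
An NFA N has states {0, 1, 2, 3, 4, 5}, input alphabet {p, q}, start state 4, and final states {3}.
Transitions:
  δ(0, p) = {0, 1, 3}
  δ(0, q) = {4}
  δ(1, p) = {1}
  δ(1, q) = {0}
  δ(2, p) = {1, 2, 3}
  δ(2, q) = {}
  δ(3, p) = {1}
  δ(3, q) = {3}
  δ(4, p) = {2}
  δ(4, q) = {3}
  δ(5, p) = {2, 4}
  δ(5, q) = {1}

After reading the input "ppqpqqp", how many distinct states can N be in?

Start: {4}
read p: {2}
read p: {1, 2, 3}
read q: {0, 3}
read p: {0, 1, 3}
read q: {0, 3, 4}
read q: {3, 4}
read p: {1, 2}
Final reachable set {1, 2} has 2 states.

2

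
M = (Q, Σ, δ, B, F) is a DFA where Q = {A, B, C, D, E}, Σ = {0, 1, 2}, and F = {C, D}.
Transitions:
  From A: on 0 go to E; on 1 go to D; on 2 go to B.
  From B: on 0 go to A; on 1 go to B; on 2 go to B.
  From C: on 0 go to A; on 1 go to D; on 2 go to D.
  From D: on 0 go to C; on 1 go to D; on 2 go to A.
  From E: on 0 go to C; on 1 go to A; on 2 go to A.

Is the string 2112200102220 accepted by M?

B --2--> B
B --1--> B
B --1--> B
B --2--> B
B --2--> B
B --0--> A
A --0--> E
E --1--> A
A --0--> E
E --2--> A
A --2--> B
B --2--> B
B --0--> A
End in state A, which is not an accepting state.

rejected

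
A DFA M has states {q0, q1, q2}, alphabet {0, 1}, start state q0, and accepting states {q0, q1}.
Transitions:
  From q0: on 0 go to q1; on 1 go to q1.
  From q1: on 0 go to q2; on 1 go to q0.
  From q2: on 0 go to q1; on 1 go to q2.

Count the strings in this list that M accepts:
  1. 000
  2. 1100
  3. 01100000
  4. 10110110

1

000: accepted
1100: rejected
01100000: rejected
10110110: rejected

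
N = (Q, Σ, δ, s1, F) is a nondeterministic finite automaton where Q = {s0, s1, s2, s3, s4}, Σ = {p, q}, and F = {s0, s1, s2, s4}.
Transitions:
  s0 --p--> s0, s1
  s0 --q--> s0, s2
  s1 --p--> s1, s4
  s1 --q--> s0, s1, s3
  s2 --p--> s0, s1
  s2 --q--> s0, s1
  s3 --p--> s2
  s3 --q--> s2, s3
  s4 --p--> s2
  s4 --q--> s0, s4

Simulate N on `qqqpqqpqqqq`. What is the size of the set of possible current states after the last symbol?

Start: {s1}
read q: {s0, s1, s3}
read q: {s0, s1, s2, s3}
read q: {s0, s1, s2, s3}
read p: {s0, s1, s2, s4}
read q: {s0, s1, s2, s3, s4}
read q: {s0, s1, s2, s3, s4}
read p: {s0, s1, s2, s4}
read q: {s0, s1, s2, s3, s4}
read q: {s0, s1, s2, s3, s4}
read q: {s0, s1, s2, s3, s4}
read q: {s0, s1, s2, s3, s4}
Final reachable set {s0, s1, s2, s3, s4} has 5 states.

5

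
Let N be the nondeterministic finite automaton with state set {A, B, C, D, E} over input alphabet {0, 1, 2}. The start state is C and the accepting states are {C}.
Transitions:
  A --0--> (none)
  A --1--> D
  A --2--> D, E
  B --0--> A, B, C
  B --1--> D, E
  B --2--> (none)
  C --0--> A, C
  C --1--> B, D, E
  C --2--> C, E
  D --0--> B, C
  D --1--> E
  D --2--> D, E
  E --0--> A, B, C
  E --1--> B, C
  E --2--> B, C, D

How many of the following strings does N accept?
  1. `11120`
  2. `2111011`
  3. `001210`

3

`11120`: accepted
`2111011`: accepted
`001210`: accepted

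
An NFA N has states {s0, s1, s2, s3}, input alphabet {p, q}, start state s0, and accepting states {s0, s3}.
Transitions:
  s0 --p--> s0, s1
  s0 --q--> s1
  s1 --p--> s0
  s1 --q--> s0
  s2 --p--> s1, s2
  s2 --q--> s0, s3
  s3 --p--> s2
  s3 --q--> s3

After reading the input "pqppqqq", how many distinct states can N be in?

2

Start: {s0}
read p: {s0, s1}
read q: {s0, s1}
read p: {s0, s1}
read p: {s0, s1}
read q: {s0, s1}
read q: {s0, s1}
read q: {s0, s1}
Final reachable set {s0, s1} has 2 states.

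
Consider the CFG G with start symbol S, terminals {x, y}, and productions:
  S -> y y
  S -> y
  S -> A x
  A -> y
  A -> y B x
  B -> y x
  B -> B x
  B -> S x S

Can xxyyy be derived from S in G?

no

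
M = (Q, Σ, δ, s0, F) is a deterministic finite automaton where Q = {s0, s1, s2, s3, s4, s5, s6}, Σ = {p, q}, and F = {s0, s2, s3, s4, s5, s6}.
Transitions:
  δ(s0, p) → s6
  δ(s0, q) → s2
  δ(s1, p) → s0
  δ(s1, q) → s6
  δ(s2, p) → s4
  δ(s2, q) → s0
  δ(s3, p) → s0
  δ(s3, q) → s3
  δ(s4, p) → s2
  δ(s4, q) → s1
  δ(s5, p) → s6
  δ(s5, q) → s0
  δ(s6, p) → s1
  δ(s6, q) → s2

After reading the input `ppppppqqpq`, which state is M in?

s2

s0 --p--> s6
s6 --p--> s1
s1 --p--> s0
s0 --p--> s6
s6 --p--> s1
s1 --p--> s0
s0 --q--> s2
s2 --q--> s0
s0 --p--> s6
s6 --q--> s2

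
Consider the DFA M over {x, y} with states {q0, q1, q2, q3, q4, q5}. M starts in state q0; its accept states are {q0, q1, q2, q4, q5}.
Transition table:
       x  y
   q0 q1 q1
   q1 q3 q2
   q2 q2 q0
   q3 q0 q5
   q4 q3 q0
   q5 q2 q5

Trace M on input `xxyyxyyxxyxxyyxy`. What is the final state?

q0

q0 --x--> q1
q1 --x--> q3
q3 --y--> q5
q5 --y--> q5
q5 --x--> q2
q2 --y--> q0
q0 --y--> q1
q1 --x--> q3
q3 --x--> q0
q0 --y--> q1
q1 --x--> q3
q3 --x--> q0
q0 --y--> q1
q1 --y--> q2
q2 --x--> q2
q2 --y--> q0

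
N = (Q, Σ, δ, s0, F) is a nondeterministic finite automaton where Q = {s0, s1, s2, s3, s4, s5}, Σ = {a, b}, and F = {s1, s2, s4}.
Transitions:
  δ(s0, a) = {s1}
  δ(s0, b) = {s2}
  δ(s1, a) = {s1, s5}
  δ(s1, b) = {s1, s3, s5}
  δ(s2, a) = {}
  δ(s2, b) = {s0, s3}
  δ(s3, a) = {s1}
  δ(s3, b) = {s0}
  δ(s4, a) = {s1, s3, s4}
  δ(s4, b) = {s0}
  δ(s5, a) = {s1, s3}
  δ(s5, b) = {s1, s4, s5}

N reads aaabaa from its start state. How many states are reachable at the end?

4

Start: {s0}
read a: {s1}
read a: {s1, s5}
read a: {s1, s3, s5}
read b: {s0, s1, s3, s4, s5}
read a: {s1, s3, s4, s5}
read a: {s1, s3, s4, s5}
Final reachable set {s1, s3, s4, s5} has 4 states.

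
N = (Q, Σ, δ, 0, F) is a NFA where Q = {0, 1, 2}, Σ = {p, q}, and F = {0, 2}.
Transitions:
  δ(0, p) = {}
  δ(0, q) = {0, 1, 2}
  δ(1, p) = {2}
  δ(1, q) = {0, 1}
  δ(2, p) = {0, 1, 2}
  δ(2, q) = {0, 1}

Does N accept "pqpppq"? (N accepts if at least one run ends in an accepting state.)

rejected

Start: {0}
read p: {}
The reachable set is empty and stays empty for the remaining 5 symbols.
Reachable ∩ accepting = {} — empty.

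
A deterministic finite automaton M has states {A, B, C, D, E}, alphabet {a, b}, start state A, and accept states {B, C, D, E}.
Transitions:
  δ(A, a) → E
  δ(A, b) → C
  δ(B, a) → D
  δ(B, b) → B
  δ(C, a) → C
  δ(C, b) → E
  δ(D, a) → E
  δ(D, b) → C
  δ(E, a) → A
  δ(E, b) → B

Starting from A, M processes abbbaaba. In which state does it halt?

A --a--> E
E --b--> B
B --b--> B
B --b--> B
B --a--> D
D --a--> E
E --b--> B
B --a--> D

D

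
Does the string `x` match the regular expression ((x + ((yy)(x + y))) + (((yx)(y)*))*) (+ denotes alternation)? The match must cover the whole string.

The left alternative (x+((yy)(x+y))) matches x.

yes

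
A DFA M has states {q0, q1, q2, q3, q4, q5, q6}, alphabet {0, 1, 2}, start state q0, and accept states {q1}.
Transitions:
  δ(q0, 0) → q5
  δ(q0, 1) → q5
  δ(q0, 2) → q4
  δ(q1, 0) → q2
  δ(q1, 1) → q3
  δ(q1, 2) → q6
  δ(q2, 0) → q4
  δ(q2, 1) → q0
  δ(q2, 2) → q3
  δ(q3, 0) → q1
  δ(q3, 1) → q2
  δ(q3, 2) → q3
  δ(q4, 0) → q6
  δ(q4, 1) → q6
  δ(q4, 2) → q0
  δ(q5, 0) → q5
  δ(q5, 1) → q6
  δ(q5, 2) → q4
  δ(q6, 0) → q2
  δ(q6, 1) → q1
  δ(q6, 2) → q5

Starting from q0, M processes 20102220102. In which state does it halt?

q0 --2--> q4
q4 --0--> q6
q6 --1--> q1
q1 --0--> q2
q2 --2--> q3
q3 --2--> q3
q3 --2--> q3
q3 --0--> q1
q1 --1--> q3
q3 --0--> q1
q1 --2--> q6

q6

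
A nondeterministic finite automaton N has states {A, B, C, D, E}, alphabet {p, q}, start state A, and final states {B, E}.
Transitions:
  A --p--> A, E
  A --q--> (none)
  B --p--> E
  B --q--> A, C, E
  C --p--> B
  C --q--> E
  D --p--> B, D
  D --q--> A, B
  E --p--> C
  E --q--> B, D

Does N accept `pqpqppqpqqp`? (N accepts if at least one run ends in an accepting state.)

Start: {A}
read p: {A, E}
read q: {B, D}
read p: {B, D, E}
read q: {A, B, C, D, E}
read p: {A, B, C, D, E}
read p: {A, B, C, D, E}
read q: {A, B, C, D, E}
read p: {A, B, C, D, E}
read q: {A, B, C, D, E}
read q: {A, B, C, D, E}
read p: {A, B, C, D, E}
Reachable ∩ accepting = {B, E} — nonempty.

accepted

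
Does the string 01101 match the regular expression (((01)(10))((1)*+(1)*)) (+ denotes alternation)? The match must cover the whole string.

Split as 0110·1: ((01)(10)) matches 0110 and ((1)*+(1)*) matches 1.

yes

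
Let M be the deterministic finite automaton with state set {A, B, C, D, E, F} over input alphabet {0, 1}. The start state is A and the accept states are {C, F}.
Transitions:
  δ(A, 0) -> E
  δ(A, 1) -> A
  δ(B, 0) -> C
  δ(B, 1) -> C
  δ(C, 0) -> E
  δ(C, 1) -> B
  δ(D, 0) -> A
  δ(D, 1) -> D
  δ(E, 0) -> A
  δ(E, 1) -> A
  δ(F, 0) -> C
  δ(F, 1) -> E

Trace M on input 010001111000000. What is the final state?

A

A --0--> E
E --1--> A
A --0--> E
E --0--> A
A --0--> E
E --1--> A
A --1--> A
A --1--> A
A --1--> A
A --0--> E
E --0--> A
A --0--> E
E --0--> A
A --0--> E
E --0--> A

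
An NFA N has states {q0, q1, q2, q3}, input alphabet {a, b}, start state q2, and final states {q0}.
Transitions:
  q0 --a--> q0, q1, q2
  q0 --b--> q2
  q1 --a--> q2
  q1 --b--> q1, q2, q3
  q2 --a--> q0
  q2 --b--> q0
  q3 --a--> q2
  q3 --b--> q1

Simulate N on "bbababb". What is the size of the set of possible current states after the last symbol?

1

Start: {q2}
read b: {q0}
read b: {q2}
read a: {q0}
read b: {q2}
read a: {q0}
read b: {q2}
read b: {q0}
Final reachable set {q0} has 1 state.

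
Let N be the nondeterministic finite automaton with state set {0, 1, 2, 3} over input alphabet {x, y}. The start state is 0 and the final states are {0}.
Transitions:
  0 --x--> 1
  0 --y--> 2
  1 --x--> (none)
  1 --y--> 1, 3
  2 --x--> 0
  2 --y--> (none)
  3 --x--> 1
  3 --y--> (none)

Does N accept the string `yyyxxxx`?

Start: {0}
read y: {2}
read y: {}
The reachable set is empty and stays empty for the remaining 5 symbols.
Reachable ∩ accepting = {} — empty.

rejected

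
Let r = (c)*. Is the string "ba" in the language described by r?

ba cannot be split into zero or more pieces each matching c.

no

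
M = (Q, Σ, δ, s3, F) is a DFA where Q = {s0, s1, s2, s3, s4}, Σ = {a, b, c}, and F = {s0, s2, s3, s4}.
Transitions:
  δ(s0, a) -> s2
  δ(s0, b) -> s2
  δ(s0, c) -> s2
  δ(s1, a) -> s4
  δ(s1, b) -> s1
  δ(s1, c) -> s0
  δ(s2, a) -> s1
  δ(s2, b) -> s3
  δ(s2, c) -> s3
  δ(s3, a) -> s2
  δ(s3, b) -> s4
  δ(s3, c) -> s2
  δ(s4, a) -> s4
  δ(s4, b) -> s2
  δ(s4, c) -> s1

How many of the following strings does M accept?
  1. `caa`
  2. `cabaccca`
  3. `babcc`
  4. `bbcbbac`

3

`caa`: accepted
`cabaccca`: rejected
`babcc`: accepted
`bbcbbac`: accepted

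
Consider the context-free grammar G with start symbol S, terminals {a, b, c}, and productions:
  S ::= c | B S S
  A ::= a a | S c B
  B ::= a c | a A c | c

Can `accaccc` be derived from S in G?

S ⇒ BSS ⇒ acSS ⇒ accS ⇒ accBSS ⇒ accacSS ⇒ accaccS ⇒ accaccc

yes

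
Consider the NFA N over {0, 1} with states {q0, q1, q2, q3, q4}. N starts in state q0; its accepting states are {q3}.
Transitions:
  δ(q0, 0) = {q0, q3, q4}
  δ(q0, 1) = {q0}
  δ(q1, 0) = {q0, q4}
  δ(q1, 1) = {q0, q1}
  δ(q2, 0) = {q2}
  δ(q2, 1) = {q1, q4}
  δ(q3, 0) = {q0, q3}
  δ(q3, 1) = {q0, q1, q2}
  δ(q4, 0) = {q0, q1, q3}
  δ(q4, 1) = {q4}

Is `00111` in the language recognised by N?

Start: {q0}
read 0: {q0, q3, q4}
read 0: {q0, q1, q3, q4}
read 1: {q0, q1, q2, q4}
read 1: {q0, q1, q4}
read 1: {q0, q1, q4}
Reachable ∩ accepting = {} — empty.

rejected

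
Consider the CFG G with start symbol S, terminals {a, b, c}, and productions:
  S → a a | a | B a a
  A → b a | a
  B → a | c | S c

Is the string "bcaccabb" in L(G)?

no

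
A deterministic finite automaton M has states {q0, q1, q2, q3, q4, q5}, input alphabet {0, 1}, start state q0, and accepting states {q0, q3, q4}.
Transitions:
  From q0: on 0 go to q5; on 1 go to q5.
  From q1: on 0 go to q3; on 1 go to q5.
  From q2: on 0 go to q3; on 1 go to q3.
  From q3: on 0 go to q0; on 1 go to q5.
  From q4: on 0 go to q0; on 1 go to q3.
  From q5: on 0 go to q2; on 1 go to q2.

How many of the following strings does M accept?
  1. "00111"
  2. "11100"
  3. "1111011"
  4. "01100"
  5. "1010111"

"00111": rejected
"11100": rejected
"1111011": rejected
"01100": rejected
"1010111": accepted

1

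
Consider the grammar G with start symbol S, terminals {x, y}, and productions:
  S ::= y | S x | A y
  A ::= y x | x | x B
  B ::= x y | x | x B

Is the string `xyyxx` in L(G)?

no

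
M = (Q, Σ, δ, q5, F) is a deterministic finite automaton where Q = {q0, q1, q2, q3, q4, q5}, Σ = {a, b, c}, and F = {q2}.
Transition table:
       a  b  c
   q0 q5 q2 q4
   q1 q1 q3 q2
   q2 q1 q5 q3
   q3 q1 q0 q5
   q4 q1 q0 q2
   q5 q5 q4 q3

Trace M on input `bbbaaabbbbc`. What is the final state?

q5 --b--> q4
q4 --b--> q0
q0 --b--> q2
q2 --a--> q1
q1 --a--> q1
q1 --a--> q1
q1 --b--> q3
q3 --b--> q0
q0 --b--> q2
q2 --b--> q5
q5 --c--> q3

q3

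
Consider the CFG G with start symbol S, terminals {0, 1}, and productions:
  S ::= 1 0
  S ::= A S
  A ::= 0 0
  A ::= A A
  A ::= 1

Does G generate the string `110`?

yes

S ⇒ AS ⇒ 1S ⇒ 110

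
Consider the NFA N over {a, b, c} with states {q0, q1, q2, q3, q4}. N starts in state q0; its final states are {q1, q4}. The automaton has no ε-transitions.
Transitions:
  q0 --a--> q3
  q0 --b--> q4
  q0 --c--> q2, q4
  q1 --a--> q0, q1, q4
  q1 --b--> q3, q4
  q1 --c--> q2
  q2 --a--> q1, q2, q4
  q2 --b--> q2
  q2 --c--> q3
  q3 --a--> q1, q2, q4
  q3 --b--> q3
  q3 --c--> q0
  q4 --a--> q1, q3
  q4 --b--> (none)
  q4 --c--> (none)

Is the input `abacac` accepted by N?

Start: {q0}
read a: {q3}
read b: {q3}
read a: {q1, q2, q4}
read c: {q2, q3}
read a: {q1, q2, q4}
read c: {q2, q3}
Reachable ∩ accepting = {} — empty.

rejected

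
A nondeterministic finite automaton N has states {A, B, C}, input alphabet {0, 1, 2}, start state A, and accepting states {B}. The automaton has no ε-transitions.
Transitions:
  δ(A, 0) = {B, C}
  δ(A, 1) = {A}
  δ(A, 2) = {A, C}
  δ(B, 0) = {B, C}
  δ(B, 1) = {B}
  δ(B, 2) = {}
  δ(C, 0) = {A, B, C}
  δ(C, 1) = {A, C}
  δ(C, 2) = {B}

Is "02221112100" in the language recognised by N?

Start: {A}
read 0: {B, C}
read 2: {B}
read 2: {}
The reachable set is empty and stays empty for the remaining 8 symbols.
Reachable ∩ accepting = {} — empty.

rejected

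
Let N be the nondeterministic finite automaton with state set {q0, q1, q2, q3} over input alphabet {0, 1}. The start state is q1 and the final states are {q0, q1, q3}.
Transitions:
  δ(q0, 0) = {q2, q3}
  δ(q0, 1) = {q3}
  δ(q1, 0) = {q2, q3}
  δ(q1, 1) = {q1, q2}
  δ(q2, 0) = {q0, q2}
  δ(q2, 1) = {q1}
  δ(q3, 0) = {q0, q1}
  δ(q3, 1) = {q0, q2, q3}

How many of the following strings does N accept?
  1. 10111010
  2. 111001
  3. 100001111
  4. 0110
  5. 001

10111010: accepted
111001: accepted
100001111: accepted
0110: accepted
001: accepted

5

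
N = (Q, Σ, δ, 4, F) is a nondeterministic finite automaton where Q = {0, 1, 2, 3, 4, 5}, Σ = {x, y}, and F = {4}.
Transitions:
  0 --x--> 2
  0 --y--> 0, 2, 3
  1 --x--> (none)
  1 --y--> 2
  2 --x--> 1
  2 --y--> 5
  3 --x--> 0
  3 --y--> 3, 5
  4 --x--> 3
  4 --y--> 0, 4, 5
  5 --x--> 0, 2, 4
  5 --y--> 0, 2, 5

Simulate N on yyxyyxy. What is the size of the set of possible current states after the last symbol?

Start: {4}
read y: {0, 4, 5}
read y: {0, 2, 3, 4, 5}
read x: {0, 1, 2, 3, 4}
read y: {0, 2, 3, 4, 5}
read y: {0, 2, 3, 4, 5}
read x: {0, 1, 2, 3, 4}
read y: {0, 2, 3, 4, 5}
Final reachable set {0, 2, 3, 4, 5} has 5 states.

5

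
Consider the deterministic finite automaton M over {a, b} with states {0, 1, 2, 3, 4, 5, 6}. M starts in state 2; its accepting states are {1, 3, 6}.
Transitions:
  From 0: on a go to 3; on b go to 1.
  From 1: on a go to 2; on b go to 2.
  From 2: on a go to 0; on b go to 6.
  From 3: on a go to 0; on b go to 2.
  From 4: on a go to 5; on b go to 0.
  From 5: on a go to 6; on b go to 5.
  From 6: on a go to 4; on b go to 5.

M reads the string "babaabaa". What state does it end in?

0

2 --b--> 6
6 --a--> 4
4 --b--> 0
0 --a--> 3
3 --a--> 0
0 --b--> 1
1 --a--> 2
2 --a--> 0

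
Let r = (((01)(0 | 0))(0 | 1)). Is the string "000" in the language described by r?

no

No split of 000 into u·v has ((01)(0|0)) matching u and (0|1) matching v.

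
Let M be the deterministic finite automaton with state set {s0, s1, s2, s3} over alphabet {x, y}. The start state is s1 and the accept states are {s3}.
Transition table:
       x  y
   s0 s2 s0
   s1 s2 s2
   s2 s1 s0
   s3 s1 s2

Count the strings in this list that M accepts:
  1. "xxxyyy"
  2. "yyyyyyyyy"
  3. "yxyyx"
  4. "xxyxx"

"xxxyyy": rejected
"yyyyyyyyy": rejected
"yxyyx": rejected
"xxyxx": rejected

0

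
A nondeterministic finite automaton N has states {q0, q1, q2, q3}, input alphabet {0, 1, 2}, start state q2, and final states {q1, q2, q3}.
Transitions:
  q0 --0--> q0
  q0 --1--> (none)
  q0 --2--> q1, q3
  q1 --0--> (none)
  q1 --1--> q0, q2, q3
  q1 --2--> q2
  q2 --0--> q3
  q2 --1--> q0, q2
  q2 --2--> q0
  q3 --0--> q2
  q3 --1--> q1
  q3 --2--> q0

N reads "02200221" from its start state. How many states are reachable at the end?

Start: {q2}
read 0: {q3}
read 2: {q0}
read 2: {q1, q3}
read 0: {q2}
read 0: {q3}
read 2: {q0}
read 2: {q1, q3}
read 1: {q0, q1, q2, q3}
Final reachable set {q0, q1, q2, q3} has 4 states.

4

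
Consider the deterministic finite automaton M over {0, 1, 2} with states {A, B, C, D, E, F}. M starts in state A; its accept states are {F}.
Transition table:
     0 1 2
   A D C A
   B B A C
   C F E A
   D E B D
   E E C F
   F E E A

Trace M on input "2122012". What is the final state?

C

A --2--> A
A --1--> C
C --2--> A
A --2--> A
A --0--> D
D --1--> B
B --2--> C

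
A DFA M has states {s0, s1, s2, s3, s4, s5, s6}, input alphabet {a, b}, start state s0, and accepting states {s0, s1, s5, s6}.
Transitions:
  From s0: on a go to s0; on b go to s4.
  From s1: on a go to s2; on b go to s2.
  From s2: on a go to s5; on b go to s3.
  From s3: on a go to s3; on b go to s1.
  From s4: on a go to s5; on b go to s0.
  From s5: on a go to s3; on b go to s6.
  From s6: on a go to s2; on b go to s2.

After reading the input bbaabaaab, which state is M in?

s1

s0 --b--> s4
s4 --b--> s0
s0 --a--> s0
s0 --a--> s0
s0 --b--> s4
s4 --a--> s5
s5 --a--> s3
s3 --a--> s3
s3 --b--> s1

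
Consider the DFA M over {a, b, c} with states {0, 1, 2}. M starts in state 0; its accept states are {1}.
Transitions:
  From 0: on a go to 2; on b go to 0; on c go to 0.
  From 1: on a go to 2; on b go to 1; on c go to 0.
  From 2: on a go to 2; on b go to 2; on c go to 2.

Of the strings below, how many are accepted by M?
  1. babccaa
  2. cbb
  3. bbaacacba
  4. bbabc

babccaa: rejected
cbb: rejected
bbaacacba: rejected
bbabc: rejected

0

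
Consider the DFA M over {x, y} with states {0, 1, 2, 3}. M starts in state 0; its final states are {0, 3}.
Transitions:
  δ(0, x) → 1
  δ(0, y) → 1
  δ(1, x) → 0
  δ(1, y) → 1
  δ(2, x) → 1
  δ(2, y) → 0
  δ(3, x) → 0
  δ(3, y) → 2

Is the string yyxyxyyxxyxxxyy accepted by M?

rejected

0 --y--> 1
1 --y--> 1
1 --x--> 0
0 --y--> 1
1 --x--> 0
0 --y--> 1
1 --y--> 1
1 --x--> 0
0 --x--> 1
1 --y--> 1
1 --x--> 0
0 --x--> 1
1 --x--> 0
0 --y--> 1
1 --y--> 1
End in state 1, which is not an accepting state.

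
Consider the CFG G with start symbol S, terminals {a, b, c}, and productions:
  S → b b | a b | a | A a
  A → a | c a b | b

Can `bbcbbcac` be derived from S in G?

no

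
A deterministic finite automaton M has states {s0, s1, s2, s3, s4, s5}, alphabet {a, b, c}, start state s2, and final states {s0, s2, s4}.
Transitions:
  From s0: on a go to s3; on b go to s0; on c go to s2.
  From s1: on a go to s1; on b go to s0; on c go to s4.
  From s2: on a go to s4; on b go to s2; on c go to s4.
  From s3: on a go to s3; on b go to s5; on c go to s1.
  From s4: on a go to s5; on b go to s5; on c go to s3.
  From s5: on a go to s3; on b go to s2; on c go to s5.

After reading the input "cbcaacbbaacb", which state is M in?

s0

s2 --c--> s4
s4 --b--> s5
s5 --c--> s5
s5 --a--> s3
s3 --a--> s3
s3 --c--> s1
s1 --b--> s0
s0 --b--> s0
s0 --a--> s3
s3 --a--> s3
s3 --c--> s1
s1 --b--> s0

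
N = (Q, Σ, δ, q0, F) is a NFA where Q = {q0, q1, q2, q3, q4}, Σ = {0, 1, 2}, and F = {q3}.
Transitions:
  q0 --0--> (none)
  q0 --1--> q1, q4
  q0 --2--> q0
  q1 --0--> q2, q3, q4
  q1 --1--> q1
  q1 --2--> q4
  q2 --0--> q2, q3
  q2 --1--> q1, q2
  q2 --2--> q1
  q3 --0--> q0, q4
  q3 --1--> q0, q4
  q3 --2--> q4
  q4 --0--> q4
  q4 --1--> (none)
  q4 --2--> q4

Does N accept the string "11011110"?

Start: {q0}
read 1: {q1, q4}
read 1: {q1}
read 0: {q2, q3, q4}
read 1: {q0, q1, q2, q4}
read 1: {q1, q2, q4}
read 1: {q1, q2}
read 1: {q1, q2}
read 0: {q2, q3, q4}
Reachable ∩ accepting = {q3} — nonempty.

accepted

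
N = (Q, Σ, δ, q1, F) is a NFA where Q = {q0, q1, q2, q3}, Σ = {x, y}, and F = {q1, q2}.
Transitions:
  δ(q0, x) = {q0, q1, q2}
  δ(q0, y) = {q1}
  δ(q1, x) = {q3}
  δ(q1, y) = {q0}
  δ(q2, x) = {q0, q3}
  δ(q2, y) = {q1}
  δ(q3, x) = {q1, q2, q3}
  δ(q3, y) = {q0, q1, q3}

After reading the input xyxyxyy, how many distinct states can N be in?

Start: {q1}
read x: {q3}
read y: {q0, q1, q3}
read x: {q0, q1, q2, q3}
read y: {q0, q1, q3}
read x: {q0, q1, q2, q3}
read y: {q0, q1, q3}
read y: {q0, q1, q3}
Final reachable set {q0, q1, q3} has 3 states.

3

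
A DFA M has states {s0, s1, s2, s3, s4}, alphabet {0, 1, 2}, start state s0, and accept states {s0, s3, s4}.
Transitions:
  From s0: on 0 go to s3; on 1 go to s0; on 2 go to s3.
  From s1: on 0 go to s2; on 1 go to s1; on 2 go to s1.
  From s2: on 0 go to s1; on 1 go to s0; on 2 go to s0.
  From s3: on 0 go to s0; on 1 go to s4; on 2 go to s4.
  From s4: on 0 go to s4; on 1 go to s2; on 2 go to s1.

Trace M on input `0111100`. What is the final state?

s0 --0--> s3
s3 --1--> s4
s4 --1--> s2
s2 --1--> s0
s0 --1--> s0
s0 --0--> s3
s3 --0--> s0

s0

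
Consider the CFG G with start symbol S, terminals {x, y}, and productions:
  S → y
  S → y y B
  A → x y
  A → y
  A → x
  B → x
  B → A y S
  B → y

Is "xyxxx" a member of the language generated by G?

no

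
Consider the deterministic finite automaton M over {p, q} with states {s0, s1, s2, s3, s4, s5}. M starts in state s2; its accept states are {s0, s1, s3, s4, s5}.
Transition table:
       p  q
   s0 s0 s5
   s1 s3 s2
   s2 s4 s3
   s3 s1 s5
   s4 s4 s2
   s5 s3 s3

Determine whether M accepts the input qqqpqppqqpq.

rejected

s2 --q--> s3
s3 --q--> s5
s5 --q--> s3
s3 --p--> s1
s1 --q--> s2
s2 --p--> s4
s4 --p--> s4
s4 --q--> s2
s2 --q--> s3
s3 --p--> s1
s1 --q--> s2
End in state s2, which is not an accepting state.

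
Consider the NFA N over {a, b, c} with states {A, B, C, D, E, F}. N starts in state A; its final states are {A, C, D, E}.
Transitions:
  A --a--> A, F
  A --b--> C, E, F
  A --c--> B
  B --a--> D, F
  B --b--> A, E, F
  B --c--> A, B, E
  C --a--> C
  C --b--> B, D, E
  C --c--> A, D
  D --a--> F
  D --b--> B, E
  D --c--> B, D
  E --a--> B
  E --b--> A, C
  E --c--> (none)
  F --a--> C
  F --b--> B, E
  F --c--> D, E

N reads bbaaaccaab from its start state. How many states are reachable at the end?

Start: {A}
read b: {C, E, F}
read b: {A, B, C, D, E}
read a: {A, B, C, D, F}
read a: {A, C, D, F}
read a: {A, C, F}
read c: {A, B, D, E}
read c: {A, B, D, E}
read a: {A, B, D, F}
read a: {A, C, D, F}
read b: {B, C, D, E, F}
Final reachable set {B, C, D, E, F} has 5 states.

5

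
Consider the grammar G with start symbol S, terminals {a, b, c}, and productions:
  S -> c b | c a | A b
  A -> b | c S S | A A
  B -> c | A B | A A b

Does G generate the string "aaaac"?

no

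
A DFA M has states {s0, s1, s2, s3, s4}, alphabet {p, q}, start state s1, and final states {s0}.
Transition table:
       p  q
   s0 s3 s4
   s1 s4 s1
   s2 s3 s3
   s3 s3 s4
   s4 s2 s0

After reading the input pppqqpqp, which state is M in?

s1 --p--> s4
s4 --p--> s2
s2 --p--> s3
s3 --q--> s4
s4 --q--> s0
s0 --p--> s3
s3 --q--> s4
s4 --p--> s2

s2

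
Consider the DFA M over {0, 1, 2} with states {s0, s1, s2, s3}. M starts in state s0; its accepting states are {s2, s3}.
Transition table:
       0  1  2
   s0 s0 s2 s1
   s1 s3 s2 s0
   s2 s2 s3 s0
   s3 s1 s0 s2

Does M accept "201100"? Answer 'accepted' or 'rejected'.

s0 --2--> s1
s1 --0--> s3
s3 --1--> s0
s0 --1--> s2
s2 --0--> s2
s2 --0--> s2
End in state s2, which is an accepting state.

accepted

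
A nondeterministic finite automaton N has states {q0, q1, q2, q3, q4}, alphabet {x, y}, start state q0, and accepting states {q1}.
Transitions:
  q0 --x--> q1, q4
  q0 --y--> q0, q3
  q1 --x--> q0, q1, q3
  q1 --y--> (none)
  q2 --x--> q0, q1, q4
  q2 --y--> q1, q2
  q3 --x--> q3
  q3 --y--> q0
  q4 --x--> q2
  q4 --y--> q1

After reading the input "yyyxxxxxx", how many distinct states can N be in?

Start: {q0}
read y: {q0, q3}
read y: {q0, q3}
read y: {q0, q3}
read x: {q1, q3, q4}
read x: {q0, q1, q2, q3}
read x: {q0, q1, q3, q4}
read x: {q0, q1, q2, q3, q4}
read x: {q0, q1, q2, q3, q4}
read x: {q0, q1, q2, q3, q4}
Final reachable set {q0, q1, q2, q3, q4} has 5 states.

5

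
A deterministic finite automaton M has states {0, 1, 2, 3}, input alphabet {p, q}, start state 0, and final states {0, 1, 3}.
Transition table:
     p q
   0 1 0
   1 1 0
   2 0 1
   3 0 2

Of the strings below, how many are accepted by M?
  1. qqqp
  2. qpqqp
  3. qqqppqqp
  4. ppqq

4

qqqp: accepted
qpqqp: accepted
qqqppqqp: accepted
ppqq: accepted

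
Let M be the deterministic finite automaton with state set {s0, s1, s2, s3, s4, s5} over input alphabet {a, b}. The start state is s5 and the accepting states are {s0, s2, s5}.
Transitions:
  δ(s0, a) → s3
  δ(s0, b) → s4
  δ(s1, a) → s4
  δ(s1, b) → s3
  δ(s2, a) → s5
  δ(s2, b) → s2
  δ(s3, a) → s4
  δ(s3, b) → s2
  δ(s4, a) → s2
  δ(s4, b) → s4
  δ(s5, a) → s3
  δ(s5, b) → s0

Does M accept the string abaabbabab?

s5 --a--> s3
s3 --b--> s2
s2 --a--> s5
s5 --a--> s3
s3 --b--> s2
s2 --b--> s2
s2 --a--> s5
s5 --b--> s0
s0 --a--> s3
s3 --b--> s2
End in state s2, which is an accepting state.

accepted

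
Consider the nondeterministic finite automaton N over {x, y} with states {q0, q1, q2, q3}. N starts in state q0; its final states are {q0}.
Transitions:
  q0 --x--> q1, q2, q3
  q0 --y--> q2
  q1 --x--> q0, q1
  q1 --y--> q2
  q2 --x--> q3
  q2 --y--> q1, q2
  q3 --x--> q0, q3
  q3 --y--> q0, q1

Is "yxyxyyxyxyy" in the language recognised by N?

rejected

Start: {q0}
read y: {q2}
read x: {q3}
read y: {q0, q1}
read x: {q0, q1, q2, q3}
read y: {q0, q1, q2}
read y: {q1, q2}
read x: {q0, q1, q3}
read y: {q0, q1, q2}
read x: {q0, q1, q2, q3}
read y: {q0, q1, q2}
read y: {q1, q2}
Reachable ∩ accepting = {} — empty.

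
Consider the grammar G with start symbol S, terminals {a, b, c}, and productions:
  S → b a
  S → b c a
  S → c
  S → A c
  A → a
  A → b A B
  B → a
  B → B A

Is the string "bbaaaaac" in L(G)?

yes

S ⇒ Ac ⇒ bABc ⇒ bbABBc ⇒ bbaBBc ⇒ bbaBABc ⇒ bbaBAABc ⇒ bbaaAABc ⇒ bbaaaABc ⇒ bbaaaaBc ⇒ bbaaaaac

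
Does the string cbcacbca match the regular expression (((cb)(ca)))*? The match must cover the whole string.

Split into 2 pieces cbca · cbca; each matches ((cb)(ca)).

yes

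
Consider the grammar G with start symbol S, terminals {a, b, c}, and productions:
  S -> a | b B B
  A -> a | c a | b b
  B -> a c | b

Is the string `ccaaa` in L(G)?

no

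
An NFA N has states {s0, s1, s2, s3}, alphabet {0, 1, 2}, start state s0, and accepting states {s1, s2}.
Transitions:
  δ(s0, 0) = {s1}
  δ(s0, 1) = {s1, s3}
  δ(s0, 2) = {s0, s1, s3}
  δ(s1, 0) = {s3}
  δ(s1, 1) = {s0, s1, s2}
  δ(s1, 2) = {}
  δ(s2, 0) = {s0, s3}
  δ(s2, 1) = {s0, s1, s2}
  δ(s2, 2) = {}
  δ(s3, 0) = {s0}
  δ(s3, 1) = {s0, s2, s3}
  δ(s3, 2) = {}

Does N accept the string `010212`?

accepted

Start: {s0}
read 0: {s1}
read 1: {s0, s1, s2}
read 0: {s0, s1, s3}
read 2: {s0, s1, s3}
read 1: {s0, s1, s2, s3}
read 2: {s0, s1, s3}
Reachable ∩ accepting = {s1} — nonempty.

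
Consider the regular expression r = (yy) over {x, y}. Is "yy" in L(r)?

Split as y·y: y matches y and y matches y.

yes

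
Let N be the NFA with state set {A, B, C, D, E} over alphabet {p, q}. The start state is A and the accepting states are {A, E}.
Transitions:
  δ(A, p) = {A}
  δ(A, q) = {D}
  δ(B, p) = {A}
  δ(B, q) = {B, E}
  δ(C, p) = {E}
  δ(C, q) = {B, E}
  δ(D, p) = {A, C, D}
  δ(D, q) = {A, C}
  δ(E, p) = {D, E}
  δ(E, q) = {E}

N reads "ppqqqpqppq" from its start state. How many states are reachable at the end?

Start: {A}
read p: {A}
read p: {A}
read q: {D}
read q: {A, C}
read q: {B, D, E}
read p: {A, C, D, E}
read q: {A, B, C, D, E}
read p: {A, C, D, E}
read p: {A, C, D, E}
read q: {A, B, C, D, E}
Final reachable set {A, B, C, D, E} has 5 states.

5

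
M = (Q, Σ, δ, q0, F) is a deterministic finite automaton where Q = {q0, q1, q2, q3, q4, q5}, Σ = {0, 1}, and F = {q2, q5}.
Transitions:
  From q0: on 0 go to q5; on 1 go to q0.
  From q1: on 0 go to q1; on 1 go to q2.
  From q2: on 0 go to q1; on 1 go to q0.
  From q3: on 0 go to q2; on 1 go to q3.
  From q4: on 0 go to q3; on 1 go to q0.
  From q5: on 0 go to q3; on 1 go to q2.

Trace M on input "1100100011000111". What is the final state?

q0 --1--> q0
q0 --1--> q0
q0 --0--> q5
q5 --0--> q3
q3 --1--> q3
q3 --0--> q2
q2 --0--> q1
q1 --0--> q1
q1 --1--> q2
q2 --1--> q0
q0 --0--> q5
q5 --0--> q3
q3 --0--> q2
q2 --1--> q0
q0 --1--> q0
q0 --1--> q0

q0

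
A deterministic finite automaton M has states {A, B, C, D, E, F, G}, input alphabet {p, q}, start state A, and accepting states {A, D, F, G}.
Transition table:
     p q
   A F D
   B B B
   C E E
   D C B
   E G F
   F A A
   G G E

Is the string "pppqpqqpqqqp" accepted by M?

accepted

A --p--> F
F --p--> A
A --p--> F
F --q--> A
A --p--> F
F --q--> A
A --q--> D
D --p--> C
C --q--> E
E --q--> F
F --q--> A
A --p--> F
End in state F, which is an accepting state.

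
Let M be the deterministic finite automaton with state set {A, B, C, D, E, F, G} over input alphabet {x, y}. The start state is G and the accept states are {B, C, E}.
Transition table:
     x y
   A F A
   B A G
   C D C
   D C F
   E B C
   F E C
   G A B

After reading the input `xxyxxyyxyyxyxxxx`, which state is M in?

G --x--> A
A --x--> F
F --y--> C
C --x--> D
D --x--> C
C --y--> C
C --y--> C
C --x--> D
D --y--> F
F --y--> C
C --x--> D
D --y--> F
F --x--> E
E --x--> B
B --x--> A
A --x--> F

F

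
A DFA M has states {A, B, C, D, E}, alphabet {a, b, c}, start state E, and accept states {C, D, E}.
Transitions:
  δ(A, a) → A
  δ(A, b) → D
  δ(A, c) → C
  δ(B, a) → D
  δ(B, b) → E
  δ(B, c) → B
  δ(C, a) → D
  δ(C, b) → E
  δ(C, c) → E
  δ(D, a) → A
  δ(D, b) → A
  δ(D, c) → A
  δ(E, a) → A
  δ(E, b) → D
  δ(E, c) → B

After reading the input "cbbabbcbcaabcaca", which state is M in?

D

E --c--> B
B --b--> E
E --b--> D
D --a--> A
A --b--> D
D --b--> A
A --c--> C
C --b--> E
E --c--> B
B --a--> D
D --a--> A
A --b--> D
D --c--> A
A --a--> A
A --c--> C
C --a--> D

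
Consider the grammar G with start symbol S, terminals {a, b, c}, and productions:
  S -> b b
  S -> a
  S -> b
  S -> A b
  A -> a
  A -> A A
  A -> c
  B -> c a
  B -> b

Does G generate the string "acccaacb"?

S ⇒ Ab ⇒ AAb ⇒ aAb ⇒ aAAb ⇒ aAAAb ⇒ aAAAAb ⇒ aAAAAAb ⇒ acAAAAb ⇒ acAAAAAb ⇒ accAAAAb ⇒ acccAAAb ⇒ acccaAAb ⇒ acccaaAb ⇒ acccaacb

yes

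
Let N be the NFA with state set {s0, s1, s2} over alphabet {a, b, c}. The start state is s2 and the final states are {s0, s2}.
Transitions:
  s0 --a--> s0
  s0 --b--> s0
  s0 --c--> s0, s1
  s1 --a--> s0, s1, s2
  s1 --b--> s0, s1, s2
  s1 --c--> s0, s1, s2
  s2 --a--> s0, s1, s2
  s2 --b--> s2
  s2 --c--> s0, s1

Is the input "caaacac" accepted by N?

accepted

Start: {s2}
read c: {s0, s1}
read a: {s0, s1, s2}
read a: {s0, s1, s2}
read a: {s0, s1, s2}
read c: {s0, s1, s2}
read a: {s0, s1, s2}
read c: {s0, s1, s2}
Reachable ∩ accepting = {s0, s2} — nonempty.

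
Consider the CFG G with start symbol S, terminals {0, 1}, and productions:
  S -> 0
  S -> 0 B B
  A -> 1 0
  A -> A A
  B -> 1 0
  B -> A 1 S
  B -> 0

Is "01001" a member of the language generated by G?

no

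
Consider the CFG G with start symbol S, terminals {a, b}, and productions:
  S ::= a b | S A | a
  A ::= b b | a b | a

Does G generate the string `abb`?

S ⇒ SA ⇒ aA ⇒ abb

yes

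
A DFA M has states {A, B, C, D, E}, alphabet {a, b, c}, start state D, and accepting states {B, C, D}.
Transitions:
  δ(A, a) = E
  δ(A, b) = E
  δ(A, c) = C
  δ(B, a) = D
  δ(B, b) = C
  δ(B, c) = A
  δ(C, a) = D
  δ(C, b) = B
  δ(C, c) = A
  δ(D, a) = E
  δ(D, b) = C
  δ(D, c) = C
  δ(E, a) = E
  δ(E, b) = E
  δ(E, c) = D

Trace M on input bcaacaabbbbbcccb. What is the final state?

D --b--> C
C --c--> A
A --a--> E
E --a--> E
E --c--> D
D --a--> E
E --a--> E
E --b--> E
E --b--> E
E --b--> E
E --b--> E
E --b--> E
E --c--> D
D --c--> C
C --c--> A
A --b--> E

E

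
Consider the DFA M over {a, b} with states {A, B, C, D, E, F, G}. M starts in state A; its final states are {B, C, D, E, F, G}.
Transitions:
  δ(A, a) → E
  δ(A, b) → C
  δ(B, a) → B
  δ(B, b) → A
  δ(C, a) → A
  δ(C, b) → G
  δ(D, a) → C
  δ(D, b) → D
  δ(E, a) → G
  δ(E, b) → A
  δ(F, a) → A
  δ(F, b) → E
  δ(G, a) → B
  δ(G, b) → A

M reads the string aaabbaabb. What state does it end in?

A --a--> E
E --a--> G
G --a--> B
B --b--> A
A --b--> C
C --a--> A
A --a--> E
E --b--> A
A --b--> C

C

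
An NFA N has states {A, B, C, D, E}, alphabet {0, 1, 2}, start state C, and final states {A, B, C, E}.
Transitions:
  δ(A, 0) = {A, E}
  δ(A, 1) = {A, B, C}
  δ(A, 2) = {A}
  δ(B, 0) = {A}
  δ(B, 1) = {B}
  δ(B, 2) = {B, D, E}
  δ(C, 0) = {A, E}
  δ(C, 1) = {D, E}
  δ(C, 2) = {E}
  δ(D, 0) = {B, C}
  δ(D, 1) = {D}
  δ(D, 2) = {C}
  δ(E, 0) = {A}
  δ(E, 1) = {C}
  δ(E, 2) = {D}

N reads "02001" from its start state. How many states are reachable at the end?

Start: {C}
read 0: {A, E}
read 2: {A, D}
read 0: {A, B, C, E}
read 0: {A, E}
read 1: {A, B, C}
Final reachable set {A, B, C} has 3 states.

3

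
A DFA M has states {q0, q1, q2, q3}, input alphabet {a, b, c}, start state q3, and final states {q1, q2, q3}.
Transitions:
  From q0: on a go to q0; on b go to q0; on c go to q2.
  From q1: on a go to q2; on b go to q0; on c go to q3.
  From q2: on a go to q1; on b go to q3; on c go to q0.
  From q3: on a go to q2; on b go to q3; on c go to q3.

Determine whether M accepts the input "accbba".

q3 --a--> q2
q2 --c--> q0
q0 --c--> q2
q2 --b--> q3
q3 --b--> q3
q3 --a--> q2
End in state q2, which is an accepting state.

accepted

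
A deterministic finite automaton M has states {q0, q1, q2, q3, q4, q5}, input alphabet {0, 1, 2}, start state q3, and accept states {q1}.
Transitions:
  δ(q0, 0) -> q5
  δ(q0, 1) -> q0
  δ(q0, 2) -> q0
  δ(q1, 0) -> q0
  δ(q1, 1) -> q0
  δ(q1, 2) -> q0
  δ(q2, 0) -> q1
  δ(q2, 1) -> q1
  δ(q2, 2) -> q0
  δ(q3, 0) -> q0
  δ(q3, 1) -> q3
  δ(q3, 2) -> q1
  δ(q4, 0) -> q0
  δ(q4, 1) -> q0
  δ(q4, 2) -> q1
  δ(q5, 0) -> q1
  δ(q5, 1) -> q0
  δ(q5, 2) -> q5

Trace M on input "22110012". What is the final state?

q0

q3 --2--> q1
q1 --2--> q0
q0 --1--> q0
q0 --1--> q0
q0 --0--> q5
q5 --0--> q1
q1 --1--> q0
q0 --2--> q0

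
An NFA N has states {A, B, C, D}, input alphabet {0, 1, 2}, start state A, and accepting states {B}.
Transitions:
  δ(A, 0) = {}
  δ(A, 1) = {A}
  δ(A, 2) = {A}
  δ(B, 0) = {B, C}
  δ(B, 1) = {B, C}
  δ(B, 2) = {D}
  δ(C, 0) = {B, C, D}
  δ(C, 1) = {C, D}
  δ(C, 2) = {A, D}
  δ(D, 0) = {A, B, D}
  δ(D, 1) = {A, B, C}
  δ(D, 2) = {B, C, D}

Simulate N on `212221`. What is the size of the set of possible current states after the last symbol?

Start: {A}
read 2: {A}
read 1: {A}
read 2: {A}
read 2: {A}
read 2: {A}
read 1: {A}
Final reachable set {A} has 1 state.

1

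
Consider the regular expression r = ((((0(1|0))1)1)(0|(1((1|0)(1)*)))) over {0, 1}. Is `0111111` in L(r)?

Split as 0111·111: (((0(1|0))1)1) matches 0111 and (0|(1((1|0)(1)*))) matches 111.

yes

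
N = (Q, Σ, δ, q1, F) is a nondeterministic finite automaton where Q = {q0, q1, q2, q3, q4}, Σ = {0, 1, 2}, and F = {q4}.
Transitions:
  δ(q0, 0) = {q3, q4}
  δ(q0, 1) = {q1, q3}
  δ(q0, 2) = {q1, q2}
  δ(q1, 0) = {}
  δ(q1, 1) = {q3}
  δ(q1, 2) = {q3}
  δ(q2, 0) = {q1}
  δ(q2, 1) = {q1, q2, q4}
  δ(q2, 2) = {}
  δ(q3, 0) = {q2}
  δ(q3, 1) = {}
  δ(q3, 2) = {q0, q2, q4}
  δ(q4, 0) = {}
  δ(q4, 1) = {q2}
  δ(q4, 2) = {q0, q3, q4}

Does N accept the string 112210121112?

rejected

Start: {q1}
read 1: {q3}
read 1: {}
The reachable set is empty and stays empty for the remaining 10 symbols.
Reachable ∩ accepting = {} — empty.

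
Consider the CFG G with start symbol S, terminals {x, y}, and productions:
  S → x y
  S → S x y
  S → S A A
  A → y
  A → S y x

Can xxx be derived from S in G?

no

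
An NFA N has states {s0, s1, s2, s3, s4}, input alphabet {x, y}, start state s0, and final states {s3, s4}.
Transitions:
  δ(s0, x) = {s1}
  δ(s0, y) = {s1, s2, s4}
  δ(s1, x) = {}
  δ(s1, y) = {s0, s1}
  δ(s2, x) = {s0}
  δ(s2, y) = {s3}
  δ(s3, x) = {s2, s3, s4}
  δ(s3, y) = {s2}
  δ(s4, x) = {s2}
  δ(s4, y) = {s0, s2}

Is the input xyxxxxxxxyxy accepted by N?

rejected

Start: {s0}
read x: {s1}
read y: {s0, s1}
read x: {s1}
read x: {}
The reachable set is empty and stays empty for the remaining 8 symbols.
Reachable ∩ accepting = {} — empty.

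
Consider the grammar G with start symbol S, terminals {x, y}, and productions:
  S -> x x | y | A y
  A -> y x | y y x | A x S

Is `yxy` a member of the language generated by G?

S ⇒ Ay ⇒ yxy

yes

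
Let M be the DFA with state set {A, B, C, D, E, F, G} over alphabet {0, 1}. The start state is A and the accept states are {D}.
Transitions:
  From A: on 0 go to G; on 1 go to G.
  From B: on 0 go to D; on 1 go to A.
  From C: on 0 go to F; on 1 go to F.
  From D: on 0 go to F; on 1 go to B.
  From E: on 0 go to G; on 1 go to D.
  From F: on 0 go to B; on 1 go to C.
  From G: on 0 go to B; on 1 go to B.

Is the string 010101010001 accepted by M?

A --0--> G
G --1--> B
B --0--> D
D --1--> B
B --0--> D
D --1--> B
B --0--> D
D --1--> B
B --0--> D
D --0--> F
F --0--> B
B --1--> A
End in state A, which is not an accepting state.

rejected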